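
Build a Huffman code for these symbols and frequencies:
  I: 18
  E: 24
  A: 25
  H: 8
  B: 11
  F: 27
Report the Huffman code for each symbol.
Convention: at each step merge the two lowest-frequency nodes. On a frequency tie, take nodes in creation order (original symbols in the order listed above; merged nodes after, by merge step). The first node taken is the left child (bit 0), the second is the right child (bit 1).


Huffman tree construction:
Step 1: Merge H(8) + B(11) = 19
Step 2: Merge I(18) + (H+B)(19) = 37
Step 3: Merge E(24) + A(25) = 49
Step 4: Merge F(27) + (I+(H+B))(37) = 64
Step 5: Merge (E+A)(49) + (F+(I+(H+B)))(64) = 113
Read each symbol's code off the tree from the root (left child = 0, right child = 1).

Codes:
  I: 110 (length 3)
  E: 00 (length 2)
  A: 01 (length 2)
  H: 1110 (length 4)
  B: 1111 (length 4)
  F: 10 (length 2)
Average code length: 282/113 = 2.4956 bits/symbol


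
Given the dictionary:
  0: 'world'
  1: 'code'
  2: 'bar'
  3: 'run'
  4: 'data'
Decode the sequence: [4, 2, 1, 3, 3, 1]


Look up each index in the dictionary:
  4 -> 'data'
  2 -> 'bar'
  1 -> 'code'
  3 -> 'run'
  3 -> 'run'
  1 -> 'code'

Decoded: "data bar code run run code"


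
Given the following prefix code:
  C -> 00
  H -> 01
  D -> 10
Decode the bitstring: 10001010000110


Decoding step by step:
Bits 10 -> D
Bits 00 -> C
Bits 10 -> D
Bits 10 -> D
Bits 00 -> C
Bits 01 -> H
Bits 10 -> D


Decoded message: DCDDCHD


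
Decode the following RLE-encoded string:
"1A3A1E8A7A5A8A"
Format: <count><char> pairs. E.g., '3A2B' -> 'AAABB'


Expanding each <count><char> pair:
  1A -> 'A'
  3A -> 'AAA'
  1E -> 'E'
  8A -> 'AAAAAAAA'
  7A -> 'AAAAAAA'
  5A -> 'AAAAA'
  8A -> 'AAAAAAAA'

Decoded = AAAAEAAAAAAAAAAAAAAAAAAAAAAAAAAAA


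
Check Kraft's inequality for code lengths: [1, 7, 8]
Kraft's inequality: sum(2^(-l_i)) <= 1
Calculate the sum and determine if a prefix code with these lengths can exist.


Sum = 2^(-1) + 2^(-7) + 2^(-8)
    = 0.5 + 0.0078125 + 0.00390625
    = 131/256 = 0.51171875
Since 0.51171875 <= 1, Kraft's inequality IS satisfied.
A prefix code with these lengths CAN exist.

Kraft sum = 0.51171875. Satisfied.


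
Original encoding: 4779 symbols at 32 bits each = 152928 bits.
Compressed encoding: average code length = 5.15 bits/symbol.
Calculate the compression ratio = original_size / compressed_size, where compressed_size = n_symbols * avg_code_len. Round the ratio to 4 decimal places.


original_size = n_symbols * orig_bits = 4779 * 32 = 152928 bits
compressed_size = n_symbols * avg_code_len = 4779 * 5.15 = 24611.85 bits
ratio = original_size / compressed_size = 152928 / 24611.85 = 6.2136

Compression ratio = 6.2136


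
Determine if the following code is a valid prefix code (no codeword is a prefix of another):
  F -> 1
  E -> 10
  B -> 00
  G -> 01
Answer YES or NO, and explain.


Checking each pair (does one codeword prefix another?):
  F='1' vs E='10': prefix -- VIOLATION

NO -- this is NOT a valid prefix code. F (1) is a prefix of E (10).


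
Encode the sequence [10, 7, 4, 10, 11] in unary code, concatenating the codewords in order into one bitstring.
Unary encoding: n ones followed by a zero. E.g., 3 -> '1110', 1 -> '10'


Encode each number as n ones followed by a terminating 0:
  10 -> 11111111110 (11 bits)
  7 -> 11111110 (8 bits)
  4 -> 11110 (5 bits)
  10 -> 11111111110 (11 bits)
  11 -> 111111111110 (12 bits)
Total length = 11 + 8 + 5 + 11 + 12 = 47 bits.

Unary([10, 7, 4, 10, 11]) = 11111111110111111101111011111111110111111111110 (47 bits)


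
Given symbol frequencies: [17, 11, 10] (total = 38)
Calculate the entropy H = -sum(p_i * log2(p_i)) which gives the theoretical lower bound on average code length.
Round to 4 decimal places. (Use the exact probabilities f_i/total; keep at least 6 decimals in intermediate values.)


Per-symbol terms -p_i * log2(p_i) with p_i = f_i/38:
  p = 17/38 = 0.447368: log2(p) = -1.160465, -p*log2(p) = 0.519155
  p = 11/38 = 0.289474: log2(p) = -1.788496, -p*log2(p) = 0.517722
  p = 10/38 = 0.263158: log2(p) = -1.925999, -p*log2(p) = 0.506842
H = 0.519155 + 0.517722 + 0.506842 = 1.543719

H = 1.5437 bits/symbol


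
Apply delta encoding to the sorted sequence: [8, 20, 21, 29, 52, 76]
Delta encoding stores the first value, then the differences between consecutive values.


First value: 8
Deltas:
  20 - 8 = 12
  21 - 20 = 1
  29 - 21 = 8
  52 - 29 = 23
  76 - 52 = 24


Delta encoded: [8, 12, 1, 8, 23, 24]


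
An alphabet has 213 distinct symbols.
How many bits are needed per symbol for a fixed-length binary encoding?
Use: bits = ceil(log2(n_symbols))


log2(213) = 7.7347
Bracket: 2^7 = 128 < 213 <= 2^8 = 256
So ceil(log2(213)) = 8

bits = ceil(log2(213)) = ceil(7.7347) = 8 bits


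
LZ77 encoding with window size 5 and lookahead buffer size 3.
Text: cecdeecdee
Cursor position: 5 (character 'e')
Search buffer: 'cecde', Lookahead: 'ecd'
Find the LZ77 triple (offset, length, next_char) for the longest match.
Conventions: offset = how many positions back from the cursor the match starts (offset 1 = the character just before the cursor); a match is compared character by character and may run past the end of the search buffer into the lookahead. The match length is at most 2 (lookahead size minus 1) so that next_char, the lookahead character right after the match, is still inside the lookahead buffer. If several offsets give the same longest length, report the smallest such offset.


Try each offset into the search buffer:
  offset=1 (pos 4, char 'e'): match length 1
  offset=2 (pos 3, char 'd'): match length 0
  offset=3 (pos 2, char 'c'): match length 0
  offset=4 (pos 1, char 'e'): match length 2
  offset=5 (pos 0, char 'c'): match length 0
Longest match has length 2 at offset 4.
next_char = character at position 5 + 2 = 7 -> 'd'

Best match: offset=4, length=2 (matching 'ec' starting at position 1)
LZ77 triple: (4, 2, 'd')


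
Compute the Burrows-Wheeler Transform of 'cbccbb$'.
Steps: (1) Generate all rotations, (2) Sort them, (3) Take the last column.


Rotations (sorted):
  0: $cbccbb -> last char: b
  1: b$cbccb -> last char: b
  2: bb$cbcc -> last char: c
  3: bccbb$c -> last char: c
  4: cbb$cbc -> last char: c
  5: cbccbb$ -> last char: $
  6: ccbb$cb -> last char: b


BWT = bbccc$b


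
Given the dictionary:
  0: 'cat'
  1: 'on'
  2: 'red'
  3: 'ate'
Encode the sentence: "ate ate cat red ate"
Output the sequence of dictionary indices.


Look up each word in the dictionary:
  'ate' -> 3
  'ate' -> 3
  'cat' -> 0
  'red' -> 2
  'ate' -> 3

Encoded: [3, 3, 0, 2, 3]


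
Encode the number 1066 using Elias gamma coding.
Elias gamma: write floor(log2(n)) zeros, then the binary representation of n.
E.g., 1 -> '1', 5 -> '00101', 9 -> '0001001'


num_bits = floor(log2(1066)) + 1 = 11
leading_zeros = num_bits - 1 = 10
binary(1066) = 10000101010

Elias gamma(1066) = '0000000000' + '10000101010' = 000000000010000101010 (21 bits)


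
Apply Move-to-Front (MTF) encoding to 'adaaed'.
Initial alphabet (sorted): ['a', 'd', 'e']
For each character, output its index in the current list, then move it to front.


MTF encoding:
'a': index 0 in ['a', 'd', 'e'] -> ['a', 'd', 'e']
'd': index 1 in ['a', 'd', 'e'] -> ['d', 'a', 'e']
'a': index 1 in ['d', 'a', 'e'] -> ['a', 'd', 'e']
'a': index 0 in ['a', 'd', 'e'] -> ['a', 'd', 'e']
'e': index 2 in ['a', 'd', 'e'] -> ['e', 'a', 'd']
'd': index 2 in ['e', 'a', 'd'] -> ['d', 'e', 'a']


Output: [0, 1, 1, 0, 2, 2]


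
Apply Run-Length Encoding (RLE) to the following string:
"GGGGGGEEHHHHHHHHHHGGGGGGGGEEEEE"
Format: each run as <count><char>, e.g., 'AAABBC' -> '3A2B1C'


Scanning runs left to right:
  i=0: run of 'G' x 6 -> '6G'
  i=6: run of 'E' x 2 -> '2E'
  i=8: run of 'H' x 10 -> '10H'
  i=18: run of 'G' x 8 -> '8G'
  i=26: run of 'E' x 5 -> '5E'

RLE = 6G2E10H8G5E


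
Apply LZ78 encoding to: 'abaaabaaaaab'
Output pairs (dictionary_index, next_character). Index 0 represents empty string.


LZ78 encoding steps:
Dictionary: {0: ''}
Step 1: w='' (idx 0), next='a' -> output (0, 'a'), add 'a' as idx 1
Step 2: w='' (idx 0), next='b' -> output (0, 'b'), add 'b' as idx 2
Step 3: w='a' (idx 1), next='a' -> output (1, 'a'), add 'aa' as idx 3
Step 4: w='a' (idx 1), next='b' -> output (1, 'b'), add 'ab' as idx 4
Step 5: w='aa' (idx 3), next='a' -> output (3, 'a'), add 'aaa' as idx 5
Step 6: w='aa' (idx 3), next='b' -> output (3, 'b'), add 'aab' as idx 6


Encoded: [(0, 'a'), (0, 'b'), (1, 'a'), (1, 'b'), (3, 'a'), (3, 'b')]


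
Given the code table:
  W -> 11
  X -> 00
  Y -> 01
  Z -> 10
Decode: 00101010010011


Decoding:
00 -> X
10 -> Z
10 -> Z
10 -> Z
01 -> Y
00 -> X
11 -> W


Result: XZZZYXW


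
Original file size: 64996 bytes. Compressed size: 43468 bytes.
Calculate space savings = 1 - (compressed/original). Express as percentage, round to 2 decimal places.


ratio = compressed/original = 43468/64996 = 0.66878
savings = 1 - ratio = 1 - 0.66878 = 0.33122
as a percentage: 0.33122 * 100 = 33.12%

Space savings = 1 - 43468/64996 = 33.12%


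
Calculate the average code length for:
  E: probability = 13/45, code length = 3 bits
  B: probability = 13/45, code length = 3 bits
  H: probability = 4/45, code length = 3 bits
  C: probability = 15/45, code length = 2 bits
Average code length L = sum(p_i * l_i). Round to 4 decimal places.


Weighted contributions p_i * l_i:
  E: (13/45) * 3 = 39/45
  B: (13/45) * 3 = 39/45
  H: (4/45) * 3 = 12/45
  C: (15/45) * 2 = 30/45
Sum = (39 + 39 + 12 + 30)/45 = 120/45

L = 120/45 = 2.6667 bits/symbol


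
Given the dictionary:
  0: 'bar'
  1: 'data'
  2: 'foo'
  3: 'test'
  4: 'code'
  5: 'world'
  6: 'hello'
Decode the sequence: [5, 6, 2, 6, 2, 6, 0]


Look up each index in the dictionary:
  5 -> 'world'
  6 -> 'hello'
  2 -> 'foo'
  6 -> 'hello'
  2 -> 'foo'
  6 -> 'hello'
  0 -> 'bar'

Decoded: "world hello foo hello foo hello bar"


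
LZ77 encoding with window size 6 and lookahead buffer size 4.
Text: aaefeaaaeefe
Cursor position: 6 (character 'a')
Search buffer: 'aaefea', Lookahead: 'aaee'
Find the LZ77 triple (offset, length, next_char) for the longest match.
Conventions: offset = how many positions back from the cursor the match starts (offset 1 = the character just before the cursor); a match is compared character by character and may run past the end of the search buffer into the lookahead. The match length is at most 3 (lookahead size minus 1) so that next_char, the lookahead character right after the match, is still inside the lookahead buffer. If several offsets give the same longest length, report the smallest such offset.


Try each offset into the search buffer:
  offset=1 (pos 5, char 'a'): match length 2
  offset=2 (pos 4, char 'e'): match length 0
  offset=3 (pos 3, char 'f'): match length 0
  offset=4 (pos 2, char 'e'): match length 0
  offset=5 (pos 1, char 'a'): match length 1
  offset=6 (pos 0, char 'a'): match length 3
Longest match has length 3 at offset 6.
next_char = character at position 6 + 3 = 9 -> 'e'

Best match: offset=6, length=3 (matching 'aae' starting at position 0)
LZ77 triple: (6, 3, 'e')


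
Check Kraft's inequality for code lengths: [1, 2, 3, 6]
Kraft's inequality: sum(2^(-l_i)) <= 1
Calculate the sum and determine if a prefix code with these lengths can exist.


Sum = 2^(-1) + 2^(-2) + 2^(-3) + 2^(-6)
    = 0.5 + 0.25 + 0.125 + 0.015625
    = 57/64 = 0.890625
Since 0.890625 <= 1, Kraft's inequality IS satisfied.
A prefix code with these lengths CAN exist.

Kraft sum = 0.890625. Satisfied.


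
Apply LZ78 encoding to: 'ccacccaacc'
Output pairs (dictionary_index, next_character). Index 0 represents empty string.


LZ78 encoding steps:
Dictionary: {0: ''}
Step 1: w='' (idx 0), next='c' -> output (0, 'c'), add 'c' as idx 1
Step 2: w='c' (idx 1), next='a' -> output (1, 'a'), add 'ca' as idx 2
Step 3: w='c' (idx 1), next='c' -> output (1, 'c'), add 'cc' as idx 3
Step 4: w='ca' (idx 2), next='a' -> output (2, 'a'), add 'caa' as idx 4
Step 5: w='cc' (idx 3), end of input -> output (3, '')


Encoded: [(0, 'c'), (1, 'a'), (1, 'c'), (2, 'a'), (3, '')]


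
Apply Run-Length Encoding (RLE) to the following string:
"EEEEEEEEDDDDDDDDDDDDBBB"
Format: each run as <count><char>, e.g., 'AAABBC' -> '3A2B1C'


Scanning runs left to right:
  i=0: run of 'E' x 8 -> '8E'
  i=8: run of 'D' x 12 -> '12D'
  i=20: run of 'B' x 3 -> '3B'

RLE = 8E12D3B


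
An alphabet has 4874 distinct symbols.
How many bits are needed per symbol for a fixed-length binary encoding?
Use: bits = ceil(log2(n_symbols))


log2(4874) = 12.2509
Bracket: 2^12 = 4096 < 4874 <= 2^13 = 8192
So ceil(log2(4874)) = 13

bits = ceil(log2(4874)) = ceil(12.2509) = 13 bits


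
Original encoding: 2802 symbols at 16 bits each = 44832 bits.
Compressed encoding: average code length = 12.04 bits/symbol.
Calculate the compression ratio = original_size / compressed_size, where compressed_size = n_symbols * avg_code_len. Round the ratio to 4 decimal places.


original_size = n_symbols * orig_bits = 2802 * 16 = 44832 bits
compressed_size = n_symbols * avg_code_len = 2802 * 12.04 = 33736.08 bits
ratio = original_size / compressed_size = 44832 / 33736.08 = 1.3289

Compression ratio = 1.3289


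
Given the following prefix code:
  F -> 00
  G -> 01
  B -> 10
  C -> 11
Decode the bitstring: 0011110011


Decoding step by step:
Bits 00 -> F
Bits 11 -> C
Bits 11 -> C
Bits 00 -> F
Bits 11 -> C


Decoded message: FCCFC


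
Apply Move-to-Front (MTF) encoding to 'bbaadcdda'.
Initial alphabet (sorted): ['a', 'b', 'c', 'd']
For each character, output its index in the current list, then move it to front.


MTF encoding:
'b': index 1 in ['a', 'b', 'c', 'd'] -> ['b', 'a', 'c', 'd']
'b': index 0 in ['b', 'a', 'c', 'd'] -> ['b', 'a', 'c', 'd']
'a': index 1 in ['b', 'a', 'c', 'd'] -> ['a', 'b', 'c', 'd']
'a': index 0 in ['a', 'b', 'c', 'd'] -> ['a', 'b', 'c', 'd']
'd': index 3 in ['a', 'b', 'c', 'd'] -> ['d', 'a', 'b', 'c']
'c': index 3 in ['d', 'a', 'b', 'c'] -> ['c', 'd', 'a', 'b']
'd': index 1 in ['c', 'd', 'a', 'b'] -> ['d', 'c', 'a', 'b']
'd': index 0 in ['d', 'c', 'a', 'b'] -> ['d', 'c', 'a', 'b']
'a': index 2 in ['d', 'c', 'a', 'b'] -> ['a', 'd', 'c', 'b']


Output: [1, 0, 1, 0, 3, 3, 1, 0, 2]


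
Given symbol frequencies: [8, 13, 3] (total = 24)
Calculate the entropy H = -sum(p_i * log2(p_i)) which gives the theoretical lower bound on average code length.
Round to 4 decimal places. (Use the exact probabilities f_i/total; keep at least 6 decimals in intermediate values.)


Per-symbol terms -p_i * log2(p_i) with p_i = f_i/24:
  p = 8/24 = 0.333333: log2(p) = -1.584963, -p*log2(p) = 0.528321
  p = 13/24 = 0.541667: log2(p) = -0.884523, -p*log2(p) = 0.479117
  p = 3/24 = 0.125000: log2(p) = -3.000000, -p*log2(p) = 0.375000
H = 0.528321 + 0.479117 + 0.375000 = 1.382438

H = 1.3824 bits/symbol


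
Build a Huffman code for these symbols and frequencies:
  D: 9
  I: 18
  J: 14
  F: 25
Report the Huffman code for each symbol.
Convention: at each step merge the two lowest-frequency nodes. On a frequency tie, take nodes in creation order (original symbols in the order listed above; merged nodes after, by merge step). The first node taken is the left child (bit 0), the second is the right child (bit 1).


Huffman tree construction:
Step 1: Merge D(9) + J(14) = 23
Step 2: Merge I(18) + (D+J)(23) = 41
Step 3: Merge F(25) + (I+(D+J))(41) = 66
Read each symbol's code off the tree from the root (left child = 0, right child = 1).

Codes:
  D: 110 (length 3)
  I: 10 (length 2)
  J: 111 (length 3)
  F: 0 (length 1)
Average code length: 130/66 = 1.9697 bits/symbol


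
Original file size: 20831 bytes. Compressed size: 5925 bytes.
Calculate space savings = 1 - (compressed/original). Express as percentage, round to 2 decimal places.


ratio = compressed/original = 5925/20831 = 0.284432
savings = 1 - ratio = 1 - 0.284432 = 0.715568
as a percentage: 0.715568 * 100 = 71.56%

Space savings = 1 - 5925/20831 = 71.56%


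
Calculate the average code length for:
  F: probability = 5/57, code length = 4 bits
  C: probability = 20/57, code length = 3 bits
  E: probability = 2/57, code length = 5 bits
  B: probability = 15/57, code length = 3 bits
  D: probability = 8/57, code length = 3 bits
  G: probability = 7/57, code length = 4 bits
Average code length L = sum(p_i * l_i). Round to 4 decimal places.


Weighted contributions p_i * l_i:
  F: (5/57) * 4 = 20/57
  C: (20/57) * 3 = 60/57
  E: (2/57) * 5 = 10/57
  B: (15/57) * 3 = 45/57
  D: (8/57) * 3 = 24/57
  G: (7/57) * 4 = 28/57
Sum = (20 + 60 + 10 + 45 + 24 + 28)/57 = 187/57

L = 187/57 = 3.2807 bits/symbol


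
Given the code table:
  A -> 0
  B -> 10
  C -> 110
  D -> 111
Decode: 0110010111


Decoding:
0 -> A
110 -> C
0 -> A
10 -> B
111 -> D


Result: ACABD


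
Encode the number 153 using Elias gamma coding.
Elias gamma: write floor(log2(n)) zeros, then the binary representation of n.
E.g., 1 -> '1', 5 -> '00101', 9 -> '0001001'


num_bits = floor(log2(153)) + 1 = 8
leading_zeros = num_bits - 1 = 7
binary(153) = 10011001

Elias gamma(153) = '0000000' + '10011001' = 000000010011001 (15 bits)


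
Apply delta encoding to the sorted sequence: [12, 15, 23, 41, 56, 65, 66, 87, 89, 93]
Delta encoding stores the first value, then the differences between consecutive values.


First value: 12
Deltas:
  15 - 12 = 3
  23 - 15 = 8
  41 - 23 = 18
  56 - 41 = 15
  65 - 56 = 9
  66 - 65 = 1
  87 - 66 = 21
  89 - 87 = 2
  93 - 89 = 4


Delta encoded: [12, 3, 8, 18, 15, 9, 1, 21, 2, 4]


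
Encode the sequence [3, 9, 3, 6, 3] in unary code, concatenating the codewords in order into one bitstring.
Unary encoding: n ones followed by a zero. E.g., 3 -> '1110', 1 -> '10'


Encode each number as n ones followed by a terminating 0:
  3 -> 1110 (4 bits)
  9 -> 1111111110 (10 bits)
  3 -> 1110 (4 bits)
  6 -> 1111110 (7 bits)
  3 -> 1110 (4 bits)
Total length = 4 + 10 + 4 + 7 + 4 = 29 bits.

Unary([3, 9, 3, 6, 3]) = 11101111111110111011111101110 (29 bits)


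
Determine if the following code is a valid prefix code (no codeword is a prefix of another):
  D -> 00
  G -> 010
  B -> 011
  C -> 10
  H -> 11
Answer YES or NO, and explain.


Checking each pair (does one codeword prefix another?):
  D='00' vs G='010': no prefix
  D='00' vs B='011': no prefix
  D='00' vs C='10': no prefix
  D='00' vs H='11': no prefix
  G='010' vs D='00': no prefix
  G='010' vs B='011': no prefix
  G='010' vs C='10': no prefix
  G='010' vs H='11': no prefix
  B='011' vs D='00': no prefix
  B='011' vs G='010': no prefix
  B='011' vs C='10': no prefix
  B='011' vs H='11': no prefix
  C='10' vs D='00': no prefix
  C='10' vs G='010': no prefix
  C='10' vs B='011': no prefix
  C='10' vs H='11': no prefix
  H='11' vs D='00': no prefix
  H='11' vs G='010': no prefix
  H='11' vs B='011': no prefix
  H='11' vs C='10': no prefix
No violation found over all pairs.

YES -- this is a valid prefix code. No codeword is a prefix of any other codeword.


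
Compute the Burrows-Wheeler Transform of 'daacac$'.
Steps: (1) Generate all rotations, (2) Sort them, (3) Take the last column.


Rotations (sorted):
  0: $daacac -> last char: c
  1: aacac$d -> last char: d
  2: ac$daac -> last char: c
  3: acac$da -> last char: a
  4: c$daaca -> last char: a
  5: cac$daa -> last char: a
  6: daacac$ -> last char: $


BWT = cdcaaa$


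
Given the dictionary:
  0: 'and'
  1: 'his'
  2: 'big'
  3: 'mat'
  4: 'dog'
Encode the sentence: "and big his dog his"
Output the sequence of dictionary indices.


Look up each word in the dictionary:
  'and' -> 0
  'big' -> 2
  'his' -> 1
  'dog' -> 4
  'his' -> 1

Encoded: [0, 2, 1, 4, 1]


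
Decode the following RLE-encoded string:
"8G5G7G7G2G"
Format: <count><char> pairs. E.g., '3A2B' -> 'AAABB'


Expanding each <count><char> pair:
  8G -> 'GGGGGGGG'
  5G -> 'GGGGG'
  7G -> 'GGGGGGG'
  7G -> 'GGGGGGG'
  2G -> 'GG'

Decoded = GGGGGGGGGGGGGGGGGGGGGGGGGGGGG


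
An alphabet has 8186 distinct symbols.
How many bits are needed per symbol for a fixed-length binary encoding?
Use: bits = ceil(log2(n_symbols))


log2(8186) = 12.9989
Bracket: 2^12 = 4096 < 8186 <= 2^13 = 8192
So ceil(log2(8186)) = 13

bits = ceil(log2(8186)) = ceil(12.9989) = 13 bits


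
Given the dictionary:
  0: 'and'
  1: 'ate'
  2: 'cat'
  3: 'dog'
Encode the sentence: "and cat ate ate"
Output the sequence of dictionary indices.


Look up each word in the dictionary:
  'and' -> 0
  'cat' -> 2
  'ate' -> 1
  'ate' -> 1

Encoded: [0, 2, 1, 1]


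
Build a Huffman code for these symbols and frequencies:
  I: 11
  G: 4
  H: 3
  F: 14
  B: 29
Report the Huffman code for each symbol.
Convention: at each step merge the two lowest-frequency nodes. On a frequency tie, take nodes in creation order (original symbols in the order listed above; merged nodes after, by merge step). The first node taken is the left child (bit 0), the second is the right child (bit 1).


Huffman tree construction:
Step 1: Merge H(3) + G(4) = 7
Step 2: Merge (H+G)(7) + I(11) = 18
Step 3: Merge F(14) + ((H+G)+I)(18) = 32
Step 4: Merge B(29) + (F+((H+G)+I))(32) = 61
Read each symbol's code off the tree from the root (left child = 0, right child = 1).

Codes:
  I: 111 (length 3)
  G: 1101 (length 4)
  H: 1100 (length 4)
  F: 10 (length 2)
  B: 0 (length 1)
Average code length: 118/61 = 1.9344 bits/symbol


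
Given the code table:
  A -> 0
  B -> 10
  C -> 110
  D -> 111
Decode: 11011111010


Decoding:
110 -> C
111 -> D
110 -> C
10 -> B


Result: CDCB


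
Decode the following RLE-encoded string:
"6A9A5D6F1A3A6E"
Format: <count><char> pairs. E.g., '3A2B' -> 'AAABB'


Expanding each <count><char> pair:
  6A -> 'AAAAAA'
  9A -> 'AAAAAAAAA'
  5D -> 'DDDDD'
  6F -> 'FFFFFF'
  1A -> 'A'
  3A -> 'AAA'
  6E -> 'EEEEEE'

Decoded = AAAAAAAAAAAAAAADDDDDFFFFFFAAAAEEEEEE


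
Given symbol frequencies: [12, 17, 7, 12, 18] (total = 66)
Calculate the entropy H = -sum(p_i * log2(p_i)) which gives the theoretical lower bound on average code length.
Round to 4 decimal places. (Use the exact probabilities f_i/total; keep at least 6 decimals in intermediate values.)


Per-symbol terms -p_i * log2(p_i) with p_i = f_i/66:
  p = 12/66 = 0.181818: log2(p) = -2.459432, -p*log2(p) = 0.447169
  p = 17/66 = 0.257576: log2(p) = -1.956931, -p*log2(p) = 0.504058
  p = 7/66 = 0.106061: log2(p) = -3.237039, -p*log2(p) = 0.343322
  p = 12/66 = 0.181818: log2(p) = -2.459432, -p*log2(p) = 0.447169
  p = 18/66 = 0.272727: log2(p) = -1.874469, -p*log2(p) = 0.511219
H = 0.447169 + 0.504058 + 0.343322 + 0.447169 + 0.511219 = 2.252937

H = 2.2529 bits/symbol


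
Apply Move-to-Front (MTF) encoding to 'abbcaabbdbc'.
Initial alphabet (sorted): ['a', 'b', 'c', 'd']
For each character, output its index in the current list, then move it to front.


MTF encoding:
'a': index 0 in ['a', 'b', 'c', 'd'] -> ['a', 'b', 'c', 'd']
'b': index 1 in ['a', 'b', 'c', 'd'] -> ['b', 'a', 'c', 'd']
'b': index 0 in ['b', 'a', 'c', 'd'] -> ['b', 'a', 'c', 'd']
'c': index 2 in ['b', 'a', 'c', 'd'] -> ['c', 'b', 'a', 'd']
'a': index 2 in ['c', 'b', 'a', 'd'] -> ['a', 'c', 'b', 'd']
'a': index 0 in ['a', 'c', 'b', 'd'] -> ['a', 'c', 'b', 'd']
'b': index 2 in ['a', 'c', 'b', 'd'] -> ['b', 'a', 'c', 'd']
'b': index 0 in ['b', 'a', 'c', 'd'] -> ['b', 'a', 'c', 'd']
'd': index 3 in ['b', 'a', 'c', 'd'] -> ['d', 'b', 'a', 'c']
'b': index 1 in ['d', 'b', 'a', 'c'] -> ['b', 'd', 'a', 'c']
'c': index 3 in ['b', 'd', 'a', 'c'] -> ['c', 'b', 'd', 'a']


Output: [0, 1, 0, 2, 2, 0, 2, 0, 3, 1, 3]


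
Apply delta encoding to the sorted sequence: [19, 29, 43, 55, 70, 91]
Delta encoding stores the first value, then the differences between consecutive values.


First value: 19
Deltas:
  29 - 19 = 10
  43 - 29 = 14
  55 - 43 = 12
  70 - 55 = 15
  91 - 70 = 21


Delta encoded: [19, 10, 14, 12, 15, 21]


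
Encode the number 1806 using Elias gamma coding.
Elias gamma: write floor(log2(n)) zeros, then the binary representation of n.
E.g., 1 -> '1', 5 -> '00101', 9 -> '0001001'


num_bits = floor(log2(1806)) + 1 = 11
leading_zeros = num_bits - 1 = 10
binary(1806) = 11100001110

Elias gamma(1806) = '0000000000' + '11100001110' = 000000000011100001110 (21 bits)


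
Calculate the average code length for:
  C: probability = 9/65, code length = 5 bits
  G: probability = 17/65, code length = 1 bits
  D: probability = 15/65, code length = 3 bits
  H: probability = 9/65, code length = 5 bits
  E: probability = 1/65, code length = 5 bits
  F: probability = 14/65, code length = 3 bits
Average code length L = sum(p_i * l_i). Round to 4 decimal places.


Weighted contributions p_i * l_i:
  C: (9/65) * 5 = 45/65
  G: (17/65) * 1 = 17/65
  D: (15/65) * 3 = 45/65
  H: (9/65) * 5 = 45/65
  E: (1/65) * 5 = 5/65
  F: (14/65) * 3 = 42/65
Sum = (45 + 17 + 45 + 45 + 5 + 42)/65 = 199/65

L = 199/65 = 3.0615 bits/symbol


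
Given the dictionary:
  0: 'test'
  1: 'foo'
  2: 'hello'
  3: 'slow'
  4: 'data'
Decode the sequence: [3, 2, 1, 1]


Look up each index in the dictionary:
  3 -> 'slow'
  2 -> 'hello'
  1 -> 'foo'
  1 -> 'foo'

Decoded: "slow hello foo foo"


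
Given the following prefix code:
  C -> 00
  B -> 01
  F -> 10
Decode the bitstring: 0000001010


Decoding step by step:
Bits 00 -> C
Bits 00 -> C
Bits 00 -> C
Bits 10 -> F
Bits 10 -> F


Decoded message: CCCFF


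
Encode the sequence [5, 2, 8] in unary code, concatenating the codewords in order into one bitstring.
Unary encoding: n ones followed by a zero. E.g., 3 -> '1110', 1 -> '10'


Encode each number as n ones followed by a terminating 0:
  5 -> 111110 (6 bits)
  2 -> 110 (3 bits)
  8 -> 111111110 (9 bits)
Total length = 6 + 3 + 9 = 18 bits.

Unary([5, 2, 8]) = 111110110111111110 (18 bits)


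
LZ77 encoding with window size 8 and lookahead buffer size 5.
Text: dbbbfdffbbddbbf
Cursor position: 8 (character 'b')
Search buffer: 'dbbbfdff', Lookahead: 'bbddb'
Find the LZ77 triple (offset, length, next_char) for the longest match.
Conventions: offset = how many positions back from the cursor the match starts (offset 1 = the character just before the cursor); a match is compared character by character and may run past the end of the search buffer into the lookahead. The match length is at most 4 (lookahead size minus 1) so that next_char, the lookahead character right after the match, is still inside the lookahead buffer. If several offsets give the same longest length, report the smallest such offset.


Try each offset into the search buffer:
  offset=1 (pos 7, char 'f'): match length 0
  offset=2 (pos 6, char 'f'): match length 0
  offset=3 (pos 5, char 'd'): match length 0
  offset=4 (pos 4, char 'f'): match length 0
  offset=5 (pos 3, char 'b'): match length 1
  offset=6 (pos 2, char 'b'): match length 2
  offset=7 (pos 1, char 'b'): match length 2
  offset=8 (pos 0, char 'd'): match length 0
Longest match has length 2, found at offsets 6, 7; take the smallest, offset 6.
next_char = character at position 8 + 2 = 10 -> 'd'

Best match: offset=6, length=2 (matching 'bb' starting at position 2)
LZ77 triple: (6, 2, 'd')


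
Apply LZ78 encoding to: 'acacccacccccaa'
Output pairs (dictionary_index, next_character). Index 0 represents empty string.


LZ78 encoding steps:
Dictionary: {0: ''}
Step 1: w='' (idx 0), next='a' -> output (0, 'a'), add 'a' as idx 1
Step 2: w='' (idx 0), next='c' -> output (0, 'c'), add 'c' as idx 2
Step 3: w='a' (idx 1), next='c' -> output (1, 'c'), add 'ac' as idx 3
Step 4: w='c' (idx 2), next='c' -> output (2, 'c'), add 'cc' as idx 4
Step 5: w='ac' (idx 3), next='c' -> output (3, 'c'), add 'acc' as idx 5
Step 6: w='cc' (idx 4), next='c' -> output (4, 'c'), add 'ccc' as idx 6
Step 7: w='a' (idx 1), next='a' -> output (1, 'a'), add 'aa' as idx 7


Encoded: [(0, 'a'), (0, 'c'), (1, 'c'), (2, 'c'), (3, 'c'), (4, 'c'), (1, 'a')]


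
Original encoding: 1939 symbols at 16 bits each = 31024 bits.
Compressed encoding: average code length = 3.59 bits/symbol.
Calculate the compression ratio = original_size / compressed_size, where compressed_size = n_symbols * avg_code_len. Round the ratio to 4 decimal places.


original_size = n_symbols * orig_bits = 1939 * 16 = 31024 bits
compressed_size = n_symbols * avg_code_len = 1939 * 3.59 = 6961.01 bits
ratio = original_size / compressed_size = 31024 / 6961.01 = 4.4568

Compression ratio = 4.4568


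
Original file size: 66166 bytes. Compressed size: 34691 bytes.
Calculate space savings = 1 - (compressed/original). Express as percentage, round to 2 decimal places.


ratio = compressed/original = 34691/66166 = 0.524303
savings = 1 - ratio = 1 - 0.524303 = 0.475697
as a percentage: 0.475697 * 100 = 47.57%

Space savings = 1 - 34691/66166 = 47.57%


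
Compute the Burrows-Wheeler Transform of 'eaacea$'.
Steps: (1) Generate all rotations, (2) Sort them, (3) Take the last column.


Rotations (sorted):
  0: $eaacea -> last char: a
  1: a$eaace -> last char: e
  2: aacea$e -> last char: e
  3: acea$ea -> last char: a
  4: cea$eaa -> last char: a
  5: ea$eaac -> last char: c
  6: eaacea$ -> last char: $


BWT = aeeaac$


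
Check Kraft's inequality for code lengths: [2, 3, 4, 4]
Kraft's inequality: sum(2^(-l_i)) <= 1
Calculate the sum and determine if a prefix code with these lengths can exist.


Sum = 2^(-2) + 2^(-3) + 2^(-4) + 2^(-4)
    = 0.25 + 0.125 + 0.0625 + 0.0625
    = 8/16 = 0.5
Since 0.5 <= 1, Kraft's inequality IS satisfied.
A prefix code with these lengths CAN exist.

Kraft sum = 0.5. Satisfied.


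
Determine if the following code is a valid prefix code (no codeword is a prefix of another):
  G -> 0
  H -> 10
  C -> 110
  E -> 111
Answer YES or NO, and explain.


Checking each pair (does one codeword prefix another?):
  G='0' vs H='10': no prefix
  G='0' vs C='110': no prefix
  G='0' vs E='111': no prefix
  H='10' vs G='0': no prefix
  H='10' vs C='110': no prefix
  H='10' vs E='111': no prefix
  C='110' vs G='0': no prefix
  C='110' vs H='10': no prefix
  C='110' vs E='111': no prefix
  E='111' vs G='0': no prefix
  E='111' vs H='10': no prefix
  E='111' vs C='110': no prefix
No violation found over all pairs.

YES -- this is a valid prefix code. No codeword is a prefix of any other codeword.


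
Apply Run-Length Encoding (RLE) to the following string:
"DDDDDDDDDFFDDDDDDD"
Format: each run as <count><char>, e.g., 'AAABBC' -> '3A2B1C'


Scanning runs left to right:
  i=0: run of 'D' x 9 -> '9D'
  i=9: run of 'F' x 2 -> '2F'
  i=11: run of 'D' x 7 -> '7D'

RLE = 9D2F7D


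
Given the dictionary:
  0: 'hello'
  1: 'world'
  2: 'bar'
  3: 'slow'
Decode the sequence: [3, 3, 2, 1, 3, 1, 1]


Look up each index in the dictionary:
  3 -> 'slow'
  3 -> 'slow'
  2 -> 'bar'
  1 -> 'world'
  3 -> 'slow'
  1 -> 'world'
  1 -> 'world'

Decoded: "slow slow bar world slow world world"


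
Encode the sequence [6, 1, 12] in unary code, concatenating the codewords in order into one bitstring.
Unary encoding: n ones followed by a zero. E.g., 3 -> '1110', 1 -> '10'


Encode each number as n ones followed by a terminating 0:
  6 -> 1111110 (7 bits)
  1 -> 10 (2 bits)
  12 -> 1111111111110 (13 bits)
Total length = 7 + 2 + 13 = 22 bits.

Unary([6, 1, 12]) = 1111110101111111111110 (22 bits)


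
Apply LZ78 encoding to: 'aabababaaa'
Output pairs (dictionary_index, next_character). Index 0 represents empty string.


LZ78 encoding steps:
Dictionary: {0: ''}
Step 1: w='' (idx 0), next='a' -> output (0, 'a'), add 'a' as idx 1
Step 2: w='a' (idx 1), next='b' -> output (1, 'b'), add 'ab' as idx 2
Step 3: w='ab' (idx 2), next='a' -> output (2, 'a'), add 'aba' as idx 3
Step 4: w='' (idx 0), next='b' -> output (0, 'b'), add 'b' as idx 4
Step 5: w='a' (idx 1), next='a' -> output (1, 'a'), add 'aa' as idx 5
Step 6: w='a' (idx 1), end of input -> output (1, '')


Encoded: [(0, 'a'), (1, 'b'), (2, 'a'), (0, 'b'), (1, 'a'), (1, '')]


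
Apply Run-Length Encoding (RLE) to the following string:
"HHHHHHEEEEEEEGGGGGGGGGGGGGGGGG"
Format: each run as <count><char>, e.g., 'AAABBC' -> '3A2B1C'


Scanning runs left to right:
  i=0: run of 'H' x 6 -> '6H'
  i=6: run of 'E' x 7 -> '7E'
  i=13: run of 'G' x 17 -> '17G'

RLE = 6H7E17G


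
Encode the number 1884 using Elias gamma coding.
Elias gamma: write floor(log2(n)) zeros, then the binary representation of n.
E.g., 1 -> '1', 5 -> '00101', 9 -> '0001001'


num_bits = floor(log2(1884)) + 1 = 11
leading_zeros = num_bits - 1 = 10
binary(1884) = 11101011100

Elias gamma(1884) = '0000000000' + '11101011100' = 000000000011101011100 (21 bits)


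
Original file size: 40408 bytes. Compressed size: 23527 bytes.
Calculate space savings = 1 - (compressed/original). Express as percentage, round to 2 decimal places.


ratio = compressed/original = 23527/40408 = 0.582236
savings = 1 - ratio = 1 - 0.582236 = 0.417764
as a percentage: 0.417764 * 100 = 41.78%

Space savings = 1 - 23527/40408 = 41.78%


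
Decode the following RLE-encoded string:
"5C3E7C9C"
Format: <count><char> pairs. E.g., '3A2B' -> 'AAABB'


Expanding each <count><char> pair:
  5C -> 'CCCCC'
  3E -> 'EEE'
  7C -> 'CCCCCCC'
  9C -> 'CCCCCCCCC'

Decoded = CCCCCEEECCCCCCCCCCCCCCCC


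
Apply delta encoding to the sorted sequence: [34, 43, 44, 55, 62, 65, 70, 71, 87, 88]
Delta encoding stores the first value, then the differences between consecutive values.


First value: 34
Deltas:
  43 - 34 = 9
  44 - 43 = 1
  55 - 44 = 11
  62 - 55 = 7
  65 - 62 = 3
  70 - 65 = 5
  71 - 70 = 1
  87 - 71 = 16
  88 - 87 = 1


Delta encoded: [34, 9, 1, 11, 7, 3, 5, 1, 16, 1]


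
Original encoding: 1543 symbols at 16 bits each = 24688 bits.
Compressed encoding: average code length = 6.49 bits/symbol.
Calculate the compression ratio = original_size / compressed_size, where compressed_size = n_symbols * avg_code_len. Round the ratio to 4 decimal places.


original_size = n_symbols * orig_bits = 1543 * 16 = 24688 bits
compressed_size = n_symbols * avg_code_len = 1543 * 6.49 = 10014.07 bits
ratio = original_size / compressed_size = 24688 / 10014.07 = 2.4653

Compression ratio = 2.4653


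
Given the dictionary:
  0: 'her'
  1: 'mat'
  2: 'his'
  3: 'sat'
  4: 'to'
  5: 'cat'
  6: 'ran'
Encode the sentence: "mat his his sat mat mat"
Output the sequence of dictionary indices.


Look up each word in the dictionary:
  'mat' -> 1
  'his' -> 2
  'his' -> 2
  'sat' -> 3
  'mat' -> 1
  'mat' -> 1

Encoded: [1, 2, 2, 3, 1, 1]


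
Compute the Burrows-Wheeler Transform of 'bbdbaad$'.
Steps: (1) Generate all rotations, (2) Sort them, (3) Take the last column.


Rotations (sorted):
  0: $bbdbaad -> last char: d
  1: aad$bbdb -> last char: b
  2: ad$bbdba -> last char: a
  3: baad$bbd -> last char: d
  4: bbdbaad$ -> last char: $
  5: bdbaad$b -> last char: b
  6: d$bbdbaa -> last char: a
  7: dbaad$bb -> last char: b


BWT = dbad$bab


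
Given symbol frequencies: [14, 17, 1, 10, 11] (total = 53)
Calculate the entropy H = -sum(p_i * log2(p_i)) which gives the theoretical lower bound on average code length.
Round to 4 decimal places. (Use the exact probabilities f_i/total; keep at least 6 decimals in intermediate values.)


Per-symbol terms -p_i * log2(p_i) with p_i = f_i/53:
  p = 14/53 = 0.264151: log2(p) = -1.920566, -p*log2(p) = 0.507319
  p = 17/53 = 0.320755: log2(p) = -1.640458, -p*log2(p) = 0.526185
  p = 1/53 = 0.018868: log2(p) = -5.727920, -p*log2(p) = 0.108074
  p = 10/53 = 0.188679: log2(p) = -2.405992, -p*log2(p) = 0.453961
  p = 11/53 = 0.207547: log2(p) = -2.268489, -p*log2(p) = 0.470818
H = 0.507319 + 0.526185 + 0.108074 + 0.453961 + 0.470818 = 2.066357

H = 2.0664 bits/symbol


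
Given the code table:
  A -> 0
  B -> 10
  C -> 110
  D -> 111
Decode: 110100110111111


Decoding:
110 -> C
10 -> B
0 -> A
110 -> C
111 -> D
111 -> D


Result: CBACDD


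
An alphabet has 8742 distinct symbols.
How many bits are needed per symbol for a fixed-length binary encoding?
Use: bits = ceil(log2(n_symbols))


log2(8742) = 13.0937
Bracket: 2^13 = 8192 < 8742 <= 2^14 = 16384
So ceil(log2(8742)) = 14

bits = ceil(log2(8742)) = ceil(13.0937) = 14 bits


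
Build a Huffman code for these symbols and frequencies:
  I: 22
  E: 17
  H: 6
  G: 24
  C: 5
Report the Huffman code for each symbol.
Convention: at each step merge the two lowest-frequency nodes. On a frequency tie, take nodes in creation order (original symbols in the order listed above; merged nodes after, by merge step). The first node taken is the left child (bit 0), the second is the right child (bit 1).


Huffman tree construction:
Step 1: Merge C(5) + H(6) = 11
Step 2: Merge (C+H)(11) + E(17) = 28
Step 3: Merge I(22) + G(24) = 46
Step 4: Merge ((C+H)+E)(28) + (I+G)(46) = 74
Read each symbol's code off the tree from the root (left child = 0, right child = 1).

Codes:
  I: 10 (length 2)
  E: 01 (length 2)
  H: 001 (length 3)
  G: 11 (length 2)
  C: 000 (length 3)
Average code length: 159/74 = 2.1486 bits/symbol


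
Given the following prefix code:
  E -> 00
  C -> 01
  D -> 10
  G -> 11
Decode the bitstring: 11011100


Decoding step by step:
Bits 11 -> G
Bits 01 -> C
Bits 11 -> G
Bits 00 -> E


Decoded message: GCGE


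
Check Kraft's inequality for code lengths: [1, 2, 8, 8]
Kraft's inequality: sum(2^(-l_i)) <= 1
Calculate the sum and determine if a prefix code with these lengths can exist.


Sum = 2^(-1) + 2^(-2) + 2^(-8) + 2^(-8)
    = 0.5 + 0.25 + 0.00390625 + 0.00390625
    = 194/256 = 0.7578125
Since 0.7578125 <= 1, Kraft's inequality IS satisfied.
A prefix code with these lengths CAN exist.

Kraft sum = 0.7578125. Satisfied.


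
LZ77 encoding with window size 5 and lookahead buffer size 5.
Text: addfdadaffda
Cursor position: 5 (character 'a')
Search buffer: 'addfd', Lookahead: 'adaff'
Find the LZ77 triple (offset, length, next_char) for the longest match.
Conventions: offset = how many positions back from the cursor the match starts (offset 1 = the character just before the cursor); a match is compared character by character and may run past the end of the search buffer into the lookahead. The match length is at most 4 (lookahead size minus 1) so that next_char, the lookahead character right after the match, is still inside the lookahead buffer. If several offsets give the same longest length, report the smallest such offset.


Try each offset into the search buffer:
  offset=1 (pos 4, char 'd'): match length 0
  offset=2 (pos 3, char 'f'): match length 0
  offset=3 (pos 2, char 'd'): match length 0
  offset=4 (pos 1, char 'd'): match length 0
  offset=5 (pos 0, char 'a'): match length 2
Longest match has length 2 at offset 5.
next_char = character at position 5 + 2 = 7 -> 'a'

Best match: offset=5, length=2 (matching 'ad' starting at position 0)
LZ77 triple: (5, 2, 'a')


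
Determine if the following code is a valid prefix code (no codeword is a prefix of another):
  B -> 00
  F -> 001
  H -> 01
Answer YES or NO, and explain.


Checking each pair (does one codeword prefix another?):
  B='00' vs F='001': prefix -- VIOLATION

NO -- this is NOT a valid prefix code. B (00) is a prefix of F (001).


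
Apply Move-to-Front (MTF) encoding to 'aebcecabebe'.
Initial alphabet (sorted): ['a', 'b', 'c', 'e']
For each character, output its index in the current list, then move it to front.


MTF encoding:
'a': index 0 in ['a', 'b', 'c', 'e'] -> ['a', 'b', 'c', 'e']
'e': index 3 in ['a', 'b', 'c', 'e'] -> ['e', 'a', 'b', 'c']
'b': index 2 in ['e', 'a', 'b', 'c'] -> ['b', 'e', 'a', 'c']
'c': index 3 in ['b', 'e', 'a', 'c'] -> ['c', 'b', 'e', 'a']
'e': index 2 in ['c', 'b', 'e', 'a'] -> ['e', 'c', 'b', 'a']
'c': index 1 in ['e', 'c', 'b', 'a'] -> ['c', 'e', 'b', 'a']
'a': index 3 in ['c', 'e', 'b', 'a'] -> ['a', 'c', 'e', 'b']
'b': index 3 in ['a', 'c', 'e', 'b'] -> ['b', 'a', 'c', 'e']
'e': index 3 in ['b', 'a', 'c', 'e'] -> ['e', 'b', 'a', 'c']
'b': index 1 in ['e', 'b', 'a', 'c'] -> ['b', 'e', 'a', 'c']
'e': index 1 in ['b', 'e', 'a', 'c'] -> ['e', 'b', 'a', 'c']


Output: [0, 3, 2, 3, 2, 1, 3, 3, 3, 1, 1]


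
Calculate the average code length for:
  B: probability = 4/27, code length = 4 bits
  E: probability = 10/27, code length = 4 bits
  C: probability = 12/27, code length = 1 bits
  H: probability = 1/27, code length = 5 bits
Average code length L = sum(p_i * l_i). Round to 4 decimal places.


Weighted contributions p_i * l_i:
  B: (4/27) * 4 = 16/27
  E: (10/27) * 4 = 40/27
  C: (12/27) * 1 = 12/27
  H: (1/27) * 5 = 5/27
Sum = (16 + 40 + 12 + 5)/27 = 73/27

L = 73/27 = 2.7037 bits/symbol
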